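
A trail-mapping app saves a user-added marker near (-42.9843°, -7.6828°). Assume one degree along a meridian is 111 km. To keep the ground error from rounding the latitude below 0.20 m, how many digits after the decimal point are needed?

One degree of latitude covers 111000 m.
N decimal places → at most half a unit in the last place, 0.5 × 10⁻ᴺ° = 111000/2 × 10⁻ᴺ m.
Setting 55500 × 10⁻ᴺ ≤ 0.20 gives 10ᴺ ≥ 2.775e+05, i.e. N ≥ 5.44.
N = 5 would give 0.555 m (too coarse); N = 6 gives 0.0555 m ≤ 0.20 m.

6 decimal places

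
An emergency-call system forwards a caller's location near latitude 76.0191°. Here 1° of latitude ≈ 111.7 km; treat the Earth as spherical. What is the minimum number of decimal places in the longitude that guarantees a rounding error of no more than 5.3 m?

4

At 76.0191° one degree of longitude covers 111700 × cos 76.0191° ≈ 111700 × 0.2416 ≈ 26986.5 m.
N decimal places → at most half a unit in the last place, 0.5 × 10⁻ᴺ° = 26986.5/2 × 10⁻ᴺ m.
Need 0.5 × 26986.5 × 10⁻ᴺ ≤ 5.3 → 10⁻ᴺ ≤ 3.928e-04, so N ≥ 3.41.
At 3 places the error can reach 13.5 m, but 4 places keeps it to 1.35 m.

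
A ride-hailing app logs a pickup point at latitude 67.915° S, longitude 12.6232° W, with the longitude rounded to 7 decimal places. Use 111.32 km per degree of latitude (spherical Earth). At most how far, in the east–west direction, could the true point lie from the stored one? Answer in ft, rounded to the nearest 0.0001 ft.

0.0069 ft

Rounding to 7 decimal places leaves the longitude within ±5e-08° of the true value.
At latitude 67.915° a degree of longitude spans 111320 m × cos 67.915° = 111320 × 0.3760 ≈ 41854.3 m.
East–west error: 5e-08° × 41854.3 m/° ≈ 0.00209271 m.
In feet: 0.00209271 m ÷ 0.3048 ≈ 0.0068659 ft.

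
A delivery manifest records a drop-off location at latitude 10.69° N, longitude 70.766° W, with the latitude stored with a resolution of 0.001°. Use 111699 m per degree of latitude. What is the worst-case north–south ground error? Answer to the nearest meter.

56 meters

With a 0.001° grid the true value lies within half a step, ±0.001°/2 = ±0.0005°, of the stored one.
North–south distance: 0.0005° × 111699 m/° = 55.8495 m.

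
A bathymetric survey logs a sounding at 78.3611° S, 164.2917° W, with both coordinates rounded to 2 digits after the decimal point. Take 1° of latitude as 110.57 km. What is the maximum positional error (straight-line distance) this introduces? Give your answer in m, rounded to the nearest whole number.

564 m

Rounding to 2 decimal places leaves each coordinate within ±0.005° of the true value.
N–S: 0.005° × 110570 m/° = 552.85 m.
Longitude error → 0.005 × 110570 × cos 78.3611° = 0.005 × 110570 × 0.2017 ≈ 111.534 m.
Combining orthogonally: (552.85² + 111.534²)^½ ≈ 563.988 m.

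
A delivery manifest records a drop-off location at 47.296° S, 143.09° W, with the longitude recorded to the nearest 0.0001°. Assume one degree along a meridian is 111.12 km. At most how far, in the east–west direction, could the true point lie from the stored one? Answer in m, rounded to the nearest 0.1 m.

Rounding to 4 decimal places leaves the longitude within ±5e-05° of the true value.
One degree of longitude at 47.296° is 111120 × cos 47.296° ≈ 111120 × 0.6782 = 75362.8 m.
East–west error: 5e-05° × 75362.8 m/° ≈ 3.76814 m.

3.8 m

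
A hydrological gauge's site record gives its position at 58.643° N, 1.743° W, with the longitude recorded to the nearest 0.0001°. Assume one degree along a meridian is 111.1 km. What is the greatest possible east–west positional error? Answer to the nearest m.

3 m

Rounding to 4 decimal places leaves the longitude within ±5e-05° of the true value.
At latitude 58.643° a degree of longitude spans 111100 m × cos 58.643° = 111100 × 0.5204 ≈ 57813 m.
East–west error: 5e-05° × 57813 m/° ≈ 2.89065 m.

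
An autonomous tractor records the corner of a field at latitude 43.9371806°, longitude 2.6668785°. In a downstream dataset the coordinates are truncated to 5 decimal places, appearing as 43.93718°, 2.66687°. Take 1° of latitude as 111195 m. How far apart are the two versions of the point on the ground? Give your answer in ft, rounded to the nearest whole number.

The latitude changed by +0.0000006° and the longitude by +0.0000085°.
North–south shift: 0.0000006 × 111195 = 0.066717 m.
East–west at this latitude: 0.0000085° × 111195 × cos 43.9372° ≈ 0.0000085 × 80071.6 = 0.680609 m.
Hypotenuse of the two orthogonal shifts: √(0.066717² + 0.680609²) = 0.683871 m.
In feet: 0.683871 m ÷ 0.3048 ≈ 2.2437 ft.

2 ft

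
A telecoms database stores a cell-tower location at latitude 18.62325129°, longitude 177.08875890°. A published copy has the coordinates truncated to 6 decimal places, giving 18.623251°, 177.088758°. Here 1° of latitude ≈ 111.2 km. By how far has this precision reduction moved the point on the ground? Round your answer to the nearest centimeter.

Δlat = 18.62325129 − 18.623251 = +0.00000029°; Δlon = 177.08875890 − 177.088758 = +0.00000090°.
N–S: 0.00000029° × 111200 m/° = 0.032248 m.
E–W at 18.6233°: 0.00000090° × 111200 × cos 18.6233° = 0.00000090 × 111200 × 0.9476 ≈ 0.0948397 m.
Hypotenuse of the two orthogonal shifts: √(0.032248² + 0.0948397²) = 0.100172 m.
That is 0.100172 m = 10.017 cm.

10 centimeters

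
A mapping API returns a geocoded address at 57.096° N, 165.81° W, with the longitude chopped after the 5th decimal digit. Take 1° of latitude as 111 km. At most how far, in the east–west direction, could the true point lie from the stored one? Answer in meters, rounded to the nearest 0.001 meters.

0.603 meters

Truncating at 5 decimal places can drop up to a full unit in the last place, so the longitude may be off by as much as 1e-05°.
One degree of longitude at 57.096° is 111000 × cos 57.096° ≈ 111000 × 0.5432 = 60298.9 m.
So at most 1e-05° × 60298.9 ≈ 0.602989 m east–west.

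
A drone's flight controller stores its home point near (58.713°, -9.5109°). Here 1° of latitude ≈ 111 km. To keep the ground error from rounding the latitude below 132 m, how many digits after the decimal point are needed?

3 decimal places

One degree of latitude covers 111000 m.
N decimal places → at most half a unit in the last place, 0.5 × 10⁻ᴺ° = 111000/2 × 10⁻ᴺ m.
Need 0.5 × 111000 × 10⁻ᴺ ≤ 132 → 10⁻ᴺ ≤ 2.378e-03, so N ≥ 2.62.
So 3 decimal places suffice (55.5 m); 2 would allow up to 555 m.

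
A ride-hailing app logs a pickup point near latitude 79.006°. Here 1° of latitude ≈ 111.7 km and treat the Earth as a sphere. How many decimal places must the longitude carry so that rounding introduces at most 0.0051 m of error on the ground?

7 decimal places

At 79.006° one degree of longitude covers 111700 × cos 79.006° ≈ 111700 × 0.1907 ≈ 21301.9 m.
With N decimal places the half-ulp bound is 0.5·10⁻ᴺ°, or 0.5·10⁻ᴺ × 21301.9 m on the ground.
Setting 10650.9 × 10⁻ᴺ ≤ 0.0051 gives 10ᴺ ≥ 2.088e+06, i.e. N ≥ 6.32.
At 6 places the error can reach 0.0107 m, but 7 places keeps it to 0.00107 m.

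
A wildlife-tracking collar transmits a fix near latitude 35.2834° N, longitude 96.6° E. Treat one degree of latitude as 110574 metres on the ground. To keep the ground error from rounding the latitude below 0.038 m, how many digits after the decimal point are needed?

One degree of latitude covers 110574 m.
With N decimal places the half-ulp bound is 0.5·10⁻ᴺ°, or 0.5·10⁻ᴺ × 110574 m on the ground.
Need 0.5 × 110574 × 10⁻ᴺ ≤ 0.038 → 10⁻ᴺ ≤ 6.873e-07, so N ≥ 6.16.
N = 6 would give 0.0553 m (too coarse); N = 7 gives 0.00553 m ≤ 0.038 m.

7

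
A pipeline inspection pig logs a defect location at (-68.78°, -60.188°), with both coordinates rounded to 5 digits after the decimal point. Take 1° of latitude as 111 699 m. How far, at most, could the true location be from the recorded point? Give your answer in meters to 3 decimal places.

Rounding to 5 decimal places leaves each coordinate within ±5e-06° of the true value.
North–south component: 5e-06° × 111699 = 0.558495 m.
E–W at 68.78°: 5e-06° × 111699 × cos 68.78° = 5e-06 × 111699 × 0.3619 ≈ 0.202147 m.
Combining orthogonally: (0.558495² + 0.202147²)^½ ≈ 0.593953 m.

0.594 meters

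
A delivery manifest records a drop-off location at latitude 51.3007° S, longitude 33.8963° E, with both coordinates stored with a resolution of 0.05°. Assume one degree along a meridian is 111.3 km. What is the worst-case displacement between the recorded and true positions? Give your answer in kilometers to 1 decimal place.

3.3 kilometers

With a 0.05° grid the true value lies within half a step, ±0.05°/2 = ±0.025°, of the stored one.
Latitude error → 0.025 × 111300 = 2782.5 m along the meridian.
Longitude error → 0.025 × 111300 × cos 51.3007° = 0.025 × 111300 × 0.6252 ≈ 1739.71 m.
Worst case both components are at the extreme and orthogonal: √(2782.5² + 1739.71²) ≈ 3281.6 m.
That is 3281.6 m = 3.2816 km.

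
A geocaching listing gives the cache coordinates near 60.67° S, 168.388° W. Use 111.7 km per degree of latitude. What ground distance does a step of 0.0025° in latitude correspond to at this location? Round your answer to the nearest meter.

279 meters

Along a meridian 0.0025° is 0.0025 × 111700 = 279.25 m.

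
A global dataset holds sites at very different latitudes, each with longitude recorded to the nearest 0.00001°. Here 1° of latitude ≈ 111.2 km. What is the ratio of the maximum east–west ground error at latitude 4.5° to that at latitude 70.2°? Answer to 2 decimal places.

Rounding to 5 decimal places leaves the longitude within ±5e-06° of the true value.
At 4.5°: 5e-06° × 111200 × cos 4.5° = 5e-06 × 111200 × 0.9969 ≈ 0.55429 m.
Error at 70.2° = 5e-06° × 111200 × cos 70.2° ≈ 0.556 × 0.3387 = 0.18834 m.
Ratio: 0.55429 / 0.18834 = cos 4.5° / cos 70.2° ≈ 2.9430.

2.94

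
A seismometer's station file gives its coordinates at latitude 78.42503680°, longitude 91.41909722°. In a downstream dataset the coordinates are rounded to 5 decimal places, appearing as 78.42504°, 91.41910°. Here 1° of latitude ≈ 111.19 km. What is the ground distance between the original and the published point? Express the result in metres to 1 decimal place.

0.4 metres

The latitude changed by -0.00000320° and the longitude by -0.00000278°.
N–S: -0.00000320° × 111190 m/° = -0.355808 m.
E–W at 78.425°: -0.00000278° × 111190 × cos 78.425° = -0.00000278 × 111190 × 0.2006 ≈ -0.0620225 m.
Combined displacement = (0.355808² + 0.0620225²)^½ ≈ 0.361173 m.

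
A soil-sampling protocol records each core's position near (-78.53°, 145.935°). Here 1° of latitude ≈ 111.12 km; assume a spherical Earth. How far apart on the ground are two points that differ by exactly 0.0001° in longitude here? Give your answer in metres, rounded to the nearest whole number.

0.0001° of longitude at 78.53° is 0.0001 × 111120 × cos 78.53° ≈ 0.0001 × 22096.7 = 2.20967 m.

2 metres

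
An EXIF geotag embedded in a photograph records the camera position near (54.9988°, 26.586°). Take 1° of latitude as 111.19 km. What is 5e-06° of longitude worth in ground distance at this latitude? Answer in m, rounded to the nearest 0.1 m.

0.3 m

5e-06° of longitude at 54.9988° is 5e-06 × 111190 × cos 54.9988° ≈ 5e-06 × 63777.9 = 0.318889 m.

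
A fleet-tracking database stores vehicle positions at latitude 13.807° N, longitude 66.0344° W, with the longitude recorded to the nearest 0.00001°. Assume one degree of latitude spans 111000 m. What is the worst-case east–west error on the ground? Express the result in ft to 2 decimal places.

Rounding to 5 decimal places leaves the longitude within ±5e-06° of the true value.
At latitude 13.807° a degree of longitude spans 111000 m × cos 13.807° = 111000 × 0.9711 ≈ 107793 m.
East–west error: 5e-06° × 107793 m/° ≈ 0.538963 m.
In feet: 0.538963 m ÷ 0.3048 ≈ 1.7683 ft.

1.77 ft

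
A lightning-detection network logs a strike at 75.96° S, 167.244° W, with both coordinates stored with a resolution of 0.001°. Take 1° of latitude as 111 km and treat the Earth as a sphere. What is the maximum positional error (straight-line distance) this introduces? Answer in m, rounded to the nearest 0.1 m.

57.1 m

With a 0.001° grid the true value lies within half a step, ±0.001°/2 = ±0.0005°, of the stored one.
North–south component: 0.0005° × 111000 = 55.5 m.
Longitude error → 0.0005 × 111000 × cos 75.96° = 0.0005 × 111000 × 0.2426 ≈ 13.4643 m.
Worst case both components are at the extreme and orthogonal: √(55.5² + 13.4643²) ≈ 57.1099 m.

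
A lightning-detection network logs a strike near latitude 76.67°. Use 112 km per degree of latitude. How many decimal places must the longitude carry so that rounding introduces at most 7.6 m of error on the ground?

At 76.67° one degree of longitude covers 112000 × cos 76.67° ≈ 112000 × 0.2306 ≈ 25822.6 m.
With N decimal places the half-ulp bound is 0.5·10⁻ᴺ°, or 0.5·10⁻ᴺ × 25822.6 m on the ground.
Setting 12911.3 × 10⁻ᴺ ≤ 7.6 gives 10ᴺ ≥ 1699, i.e. N ≥ 3.23.
N = 3 would give 12.9 m (too coarse); N = 4 gives 1.29 m ≤ 7.6 m.

4 decimal places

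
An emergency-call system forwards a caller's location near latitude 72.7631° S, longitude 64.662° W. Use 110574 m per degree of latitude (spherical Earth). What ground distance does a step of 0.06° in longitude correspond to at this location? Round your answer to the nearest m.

1966 m

0.06° of longitude at 72.7631° is 0.06 × 110574 × cos 72.7631° ≈ 0.06 × 32765.6 = 1965.94 m.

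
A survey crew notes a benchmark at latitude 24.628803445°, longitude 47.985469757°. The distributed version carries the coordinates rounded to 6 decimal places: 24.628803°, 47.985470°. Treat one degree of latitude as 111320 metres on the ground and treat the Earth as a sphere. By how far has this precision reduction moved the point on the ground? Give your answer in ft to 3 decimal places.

0.181 ft

Δlat = 24.628803445 − 24.628803 = +0.000000445°; Δlon = 47.985469757 − 47.985470 = -0.000000243°.
North–south shift: 0.000000445 × 111320 = 0.0495374 m.
E–W at 24.6288°: -0.000000243° × 111320 × cos 24.6288° = -0.000000243 × 111320 × 0.9090 ≈ -0.0245899 m.
Combined displacement = (0.0495374² + 0.0245899²)^½ ≈ 0.0553048 m.
In feet: 0.0553048 m ÷ 0.3048 ≈ 0.18145 ft.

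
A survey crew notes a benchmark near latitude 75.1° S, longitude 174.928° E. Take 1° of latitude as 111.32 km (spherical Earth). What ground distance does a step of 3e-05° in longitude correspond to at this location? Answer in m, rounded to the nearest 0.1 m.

3e-05° of longitude at 75.1° is 3e-05 × 111320 × cos 75.1° ≈ 3e-05 × 28624 = 0.858721 m.

0.9 m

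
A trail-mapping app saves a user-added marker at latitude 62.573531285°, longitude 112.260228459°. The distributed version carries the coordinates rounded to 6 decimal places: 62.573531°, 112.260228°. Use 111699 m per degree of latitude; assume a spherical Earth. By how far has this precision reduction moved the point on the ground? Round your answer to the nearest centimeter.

The latitude changed by +0.000000285° and the longitude by +0.000000459°.
North–south shift: 0.000000285 × 111699 = 0.0318342 m.
East–west at this latitude: 0.000000459° × 111699 × cos 62.5735° ≈ 0.000000459 × 51449.7 = 0.0236154 m.
Hypotenuse of the two orthogonal shifts: √(0.0318342² + 0.0236154²) = 0.0396372 m.
That is 0.0396372 m = 3.9637 cm.

4 centimeters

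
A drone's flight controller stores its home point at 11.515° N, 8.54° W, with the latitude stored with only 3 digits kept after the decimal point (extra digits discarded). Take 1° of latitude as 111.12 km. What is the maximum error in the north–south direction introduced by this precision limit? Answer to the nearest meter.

Truncating at 3 decimal places can drop up to a full unit in the last place, so the latitude may be off by as much as 0.001°.
North–south distance: 0.001° × 111120 m/° = 111.12 m.

111 meters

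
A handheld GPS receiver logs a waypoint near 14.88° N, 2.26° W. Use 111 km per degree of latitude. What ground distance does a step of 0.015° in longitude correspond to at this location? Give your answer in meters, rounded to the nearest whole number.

At 14.88° a degree of longitude is 111000 × cos 14.88° ≈ 107278 m, so 0.015° corresponds to 1609.17 m.

1609 meters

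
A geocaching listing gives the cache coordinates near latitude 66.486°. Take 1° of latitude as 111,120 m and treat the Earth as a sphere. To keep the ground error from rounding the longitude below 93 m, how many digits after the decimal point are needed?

3 decimal places

At 66.486° one degree of longitude covers 111120 × cos 66.486° ≈ 111120 × 0.3990 ≈ 44333.9 m.
N decimal places → at most half a unit in the last place, 0.5 × 10⁻ᴺ° = 44333.9/2 × 10⁻ᴺ m.
Need 0.5 × 44333.9 × 10⁻ᴺ ≤ 93 → 10⁻ᴺ ≤ 4.195e-03, so N ≥ 2.38.
N = 2 would give 222 m (too coarse); N = 3 gives 22.2 m ≤ 93 m.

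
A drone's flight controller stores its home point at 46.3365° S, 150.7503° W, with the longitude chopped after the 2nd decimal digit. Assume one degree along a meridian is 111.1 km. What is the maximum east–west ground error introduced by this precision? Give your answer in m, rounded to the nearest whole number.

Truncating at 2 decimal places can drop up to a full unit in the last place, so the longitude may be off by as much as 0.01°.
Parallels shrink by cos φ, so at 46.3365° a degree of longitude is 111100 × 0.6904 ≈ 76705.9 m.
Maximum E–W displacement: 0.01 × 76705.9 = 767.059 m.

767 m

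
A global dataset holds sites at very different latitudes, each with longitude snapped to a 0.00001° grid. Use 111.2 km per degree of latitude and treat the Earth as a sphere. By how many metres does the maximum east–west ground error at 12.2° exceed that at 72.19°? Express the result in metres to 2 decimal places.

0.37 metres

With a 0.00001° grid the true value lies within half a step, ±0.00001°/2 = ±5e-06°, of the stored one.
Error at 12.2° = 5e-06° × 111200 × cos 12.2° ≈ 0.556 × 0.9774 = 0.54344 m.
At 72.19°: 5e-06° × 111200 × cos 72.19° = 5e-06 × 111200 × 0.3059 ≈ 0.17006 m.
So the lower-latitude error exceeds the higher by 0.54344 − 0.17006 = 0.37338 m.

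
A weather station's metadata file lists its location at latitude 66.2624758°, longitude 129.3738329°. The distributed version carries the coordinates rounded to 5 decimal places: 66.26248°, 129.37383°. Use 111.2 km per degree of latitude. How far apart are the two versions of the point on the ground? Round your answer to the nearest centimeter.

48 centimeters

Δlat = 66.2624758 − 66.26248 = -0.0000042°; Δlon = 129.3738329 − 129.37383 = +0.0000029°.
N–S: -0.0000042° × 111200 m/° = -0.46704 m.
East–west at this latitude: 0.0000029° × 111200 × cos 66.2625° ≈ 0.0000029 × 44763.3 = 0.129813 m.
Combined displacement = (0.46704² + 0.129813²)^½ ≈ 0.484745 m.
That is 0.484745 m = 48.475 cm.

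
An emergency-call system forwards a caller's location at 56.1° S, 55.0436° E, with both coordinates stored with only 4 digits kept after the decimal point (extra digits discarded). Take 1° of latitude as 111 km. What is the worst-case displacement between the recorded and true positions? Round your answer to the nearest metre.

13 metres

Truncating at 4 decimal places can drop up to a full unit in the last place, so each coordinate may be off by as much as 0.0001°.
N–S: 0.0001° × 111000 m/° = 11.1 m.
East–west component at 56.1°: 0.0001° × 111000 × cos 56.1° ≈ 0.0001 × 61909.7 ≈ 6.19097 m.
Combining orthogonally: (11.1² + 6.19097²)^½ ≈ 12.7098 m.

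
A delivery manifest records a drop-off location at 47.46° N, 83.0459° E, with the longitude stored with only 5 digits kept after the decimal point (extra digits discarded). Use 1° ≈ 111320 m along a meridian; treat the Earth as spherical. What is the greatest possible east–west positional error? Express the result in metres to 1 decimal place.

Truncating at 5 decimal places can drop up to a full unit in the last place, so the longitude may be off by as much as 1e-05°.
At latitude 47.46° a degree of longitude spans 111320 m × cos 47.46° = 111320 × 0.6761 ≈ 75264 m.
Maximum E–W displacement: 1e-05 × 75264 = 0.75264 m.

0.8 metres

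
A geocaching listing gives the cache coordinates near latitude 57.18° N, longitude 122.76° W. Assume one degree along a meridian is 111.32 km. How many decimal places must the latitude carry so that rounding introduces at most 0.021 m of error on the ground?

One degree of latitude covers 111320 m.
Rounding to N decimal places gives at most 0.5 × 10⁻ᴺ degrees of error, i.e. 0.5 × 10⁻ᴺ × 111320 m.
Need 0.5 × 111320 × 10⁻ᴺ ≤ 0.021 → 10⁻ᴺ ≤ 3.773e-07, so N ≥ 6.42.
So 7 decimal places suffice (0.00557 m); 6 would allow up to 0.0557 m.

7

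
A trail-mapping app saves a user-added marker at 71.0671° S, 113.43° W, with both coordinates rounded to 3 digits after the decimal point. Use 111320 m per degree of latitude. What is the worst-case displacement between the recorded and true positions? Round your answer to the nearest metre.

Rounding to 3 decimal places leaves each coordinate within ±0.0005° of the true value.
North–south component: 0.0005° × 111320 = 55.66 m.
E–W at 71.0671°: 0.0005° × 111320 × cos 71.0671° = 0.0005 × 111320 × 0.3245 ≈ 18.0595 m.
Worst case both components are at the extreme and orthogonal: √(55.66² + 18.0595²) ≈ 58.5165 m.

59 metres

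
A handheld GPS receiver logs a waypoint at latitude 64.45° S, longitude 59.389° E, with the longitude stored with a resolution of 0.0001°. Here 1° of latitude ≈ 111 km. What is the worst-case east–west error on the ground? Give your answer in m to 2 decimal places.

With a 0.0001° grid the true value lies within half a step, ±0.0001°/2 = ±5e-05°, of the stored one.
At latitude 64.45° a degree of longitude spans 111000 m × cos 64.45° = 111000 × 0.4313 ≈ 47874.1 m.
So at most 5e-05° × 47874.1 ≈ 2.39371 m east–west.

2.39 m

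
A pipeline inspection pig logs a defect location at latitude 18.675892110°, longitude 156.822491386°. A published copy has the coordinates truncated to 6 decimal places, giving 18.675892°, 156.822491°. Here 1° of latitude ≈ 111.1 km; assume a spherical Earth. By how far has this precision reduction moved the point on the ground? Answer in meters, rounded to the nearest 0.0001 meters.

The latitude changed by +0.000000110° and the longitude by +0.000000386°.
N–S: 0.000000110° × 111100 m/° = 0.012221 m.
East–west at this latitude: 0.000000386° × 111100 × cos 18.6759° ≈ 0.000000386 × 105250 = 0.0406265 m.
Combined displacement = (0.012221² + 0.0406265²)^½ ≈ 0.0424248 m.

0.0424 meters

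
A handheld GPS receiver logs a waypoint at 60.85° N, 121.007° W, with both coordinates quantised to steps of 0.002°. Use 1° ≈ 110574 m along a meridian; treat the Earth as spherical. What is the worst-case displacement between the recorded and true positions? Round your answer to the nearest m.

With a 0.002° grid the true value lies within half a step, ±0.002°/2 = ±0.001°, of the stored one.
N–S: 0.001° × 110574 m/° = 110.574 m.
East–west component at 60.85°: 0.001° × 110574 × cos 60.85° ≈ 0.001 × 53860.3 ≈ 53.8603 m.
The two errors are perpendicular, so the maximum displacement is √(110.574² + 53.8603²) ≈ 122.994 m.

123 m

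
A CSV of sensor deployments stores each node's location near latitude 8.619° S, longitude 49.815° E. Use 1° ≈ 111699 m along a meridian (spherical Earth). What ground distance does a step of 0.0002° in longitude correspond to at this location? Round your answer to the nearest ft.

72 ft

At 8.619° a degree of longitude is 111699 × cos 8.619° ≈ 110438 m, so 0.0002° corresponds to 22.0875 m.
In feet: 22.0875 m ÷ 0.3048 ≈ 72.466 ft.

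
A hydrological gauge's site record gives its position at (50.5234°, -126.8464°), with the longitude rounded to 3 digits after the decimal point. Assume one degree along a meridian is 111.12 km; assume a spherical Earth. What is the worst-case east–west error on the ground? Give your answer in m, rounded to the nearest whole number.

Rounding to 3 decimal places leaves the longitude within ±0.0005° of the true value.
Parallels shrink by cos φ, so at 50.5234° a degree of longitude is 111120 × 0.6358 ≈ 70646 m.
Maximum E–W displacement: 0.0005 × 70646 = 35.323 m.

35 m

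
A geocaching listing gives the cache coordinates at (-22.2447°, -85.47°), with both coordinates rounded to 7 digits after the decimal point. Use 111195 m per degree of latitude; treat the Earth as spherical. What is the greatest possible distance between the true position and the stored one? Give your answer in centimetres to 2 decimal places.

Rounding to 7 decimal places leaves each coordinate within ±5e-08° of the true value.
Latitude error → 5e-08 × 111195 = 0.00555975 m along the meridian.
Longitude error → 5e-08 × 111195 × cos 22.2447° = 5e-08 × 111195 × 0.9256 ≈ 0.00514597 m.
Worst case both components are at the extreme and orthogonal: √(0.00555975² + 0.00514597²) ≈ 0.00757574 m.
That is 0.00757574 m = 0.75757 cm.

0.76 centimetres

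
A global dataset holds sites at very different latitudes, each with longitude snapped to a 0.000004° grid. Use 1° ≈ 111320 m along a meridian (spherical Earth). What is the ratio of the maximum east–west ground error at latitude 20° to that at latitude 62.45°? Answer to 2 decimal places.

2.03

With a 0.000004° grid the true value lies within half a step, ±0.000004°/2 = ±2e-06°, of the stored one.
At 20°: 2e-06° × 111320 × cos 20° = 2e-06 × 111320 × 0.9397 ≈ 0.20921 m.
Error at 62.45° = 2e-06° × 111320 × cos 62.45° ≈ 0.22264 × 0.4625 = 0.10298 m.
The ratio reduces to cos 20° / cos 62.45° = 0.9397/0.4625 ≈ 2.0317.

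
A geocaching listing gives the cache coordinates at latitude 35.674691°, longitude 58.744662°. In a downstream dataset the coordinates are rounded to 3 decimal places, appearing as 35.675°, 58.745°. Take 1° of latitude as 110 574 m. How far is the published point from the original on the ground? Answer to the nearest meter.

The latitude changed by -0.000309° and the longitude by -0.000338°.
North–south shift: -0.000309 × 110574 = -34.1674 m.
E–W at 35.675°: -0.000338° × 110574 × cos 35.675° = -0.000338 × 110574 × 0.8123 ≈ -30.3603 m.
Distance: √(34.1674² + 30.3603²) ≈ 45.7073 m.

46 meters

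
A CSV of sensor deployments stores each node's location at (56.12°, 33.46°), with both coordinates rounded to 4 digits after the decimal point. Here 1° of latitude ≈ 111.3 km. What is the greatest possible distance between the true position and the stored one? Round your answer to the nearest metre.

Rounding to 4 decimal places leaves each coordinate within ±5e-05° of the true value.
North–south component: 5e-05° × 111300 = 5.565 m.
Longitude error → 5e-05 × 111300 × cos 56.12° = 5e-05 × 111300 × 0.5575 ≈ 3.10224 m.
Worst case both components are at the extreme and orthogonal: √(5.565² + 3.10224²) ≈ 6.37127 m.

6 metres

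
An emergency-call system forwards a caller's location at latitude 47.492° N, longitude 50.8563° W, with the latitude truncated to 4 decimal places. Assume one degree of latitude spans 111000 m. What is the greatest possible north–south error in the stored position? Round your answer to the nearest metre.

11 metres

Truncating at 4 decimal places can drop up to a full unit in the last place, so the latitude may be off by as much as 0.0001°.
North–south distance: 0.0001° × 111000 m/° = 11.1 m.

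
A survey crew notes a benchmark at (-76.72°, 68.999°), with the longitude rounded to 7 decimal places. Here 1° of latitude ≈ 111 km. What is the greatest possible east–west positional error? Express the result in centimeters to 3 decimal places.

0.127 centimeters

Rounding to 7 decimal places leaves the longitude within ±5e-08° of the true value.
One degree of longitude at 76.72° is 111000 × cos 76.72° ≈ 111000 × 0.2297 = 25497.8 m.
East–west error: 5e-08° × 25497.8 m/° ≈ 0.00127489 m.
That is 0.00127489 m = 0.12749 cm.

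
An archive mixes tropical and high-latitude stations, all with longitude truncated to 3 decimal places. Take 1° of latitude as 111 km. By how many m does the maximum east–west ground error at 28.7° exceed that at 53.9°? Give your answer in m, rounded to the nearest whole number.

Truncating at 3 decimal places can drop up to a full unit in the last place, so the longitude may be off by as much as 0.001°.
Error at 28.7° = 0.001° × 111000 × cos 28.7° ≈ 111 × 0.8771 = 97.363 m.
Error at 53.9° = 0.001° × 111000 × cos 53.9° ≈ 111 × 0.5892 = 65.401 m.
Difference: 97.363 − 65.401 = 31.962 m.

32 m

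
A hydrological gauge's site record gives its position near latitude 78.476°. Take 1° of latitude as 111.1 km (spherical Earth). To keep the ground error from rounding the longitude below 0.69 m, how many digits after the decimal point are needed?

5 decimal places

At 78.476° one degree of longitude covers 111100 × cos 78.476° ≈ 111100 × 0.1998 ≈ 22195.4 m.
N decimal places → at most half a unit in the last place, 0.5 × 10⁻ᴺ° = 22195.4/2 × 10⁻ᴺ m.
Need 0.5 × 22195.4 × 10⁻ᴺ ≤ 0.69 → 10⁻ᴺ ≤ 6.218e-05, so N ≥ 4.21.
N = 4 would give 1.11 m (too coarse); N = 5 gives 0.111 m ≤ 0.69 m.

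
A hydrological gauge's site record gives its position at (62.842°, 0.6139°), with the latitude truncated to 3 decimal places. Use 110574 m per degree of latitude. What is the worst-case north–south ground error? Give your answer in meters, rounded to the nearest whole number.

Truncating at 3 decimal places can drop up to a full unit in the last place, so the latitude may be off by as much as 0.001°.
North–south distance: 0.001° × 110574 m/° = 110.574 m.

111 meters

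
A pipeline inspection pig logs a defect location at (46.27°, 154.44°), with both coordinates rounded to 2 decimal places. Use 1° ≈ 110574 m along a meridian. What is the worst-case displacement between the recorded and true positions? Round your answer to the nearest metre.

672 metres

Rounding to 2 decimal places leaves each coordinate within ±0.005° of the true value.
Latitude error → 0.005 × 110574 = 552.87 m along the meridian.
East–west component at 46.27°: 0.005° × 110574 × cos 46.27° ≈ 0.005 × 76435.5 ≈ 382.177 m.
Worst case both components are at the extreme and orthogonal: √(552.87² + 382.177²) ≈ 672.105 m.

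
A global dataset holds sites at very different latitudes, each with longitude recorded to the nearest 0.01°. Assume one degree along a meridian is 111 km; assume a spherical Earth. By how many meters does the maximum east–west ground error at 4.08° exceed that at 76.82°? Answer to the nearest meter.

Rounding to 2 decimal places leaves the longitude within ±0.005° of the true value.
At 4.08°: 0.005° × 111000 × cos 4.08° = 0.005 × 111000 × 0.9975 ≈ 553.59 m.
Error at 76.82° = 0.005° × 111000 × cos 76.82° ≈ 555 × 0.2280 = 126.55 m.
So the lower-latitude error exceeds the higher by 553.59 − 126.55 = 427.05 m.

427 meters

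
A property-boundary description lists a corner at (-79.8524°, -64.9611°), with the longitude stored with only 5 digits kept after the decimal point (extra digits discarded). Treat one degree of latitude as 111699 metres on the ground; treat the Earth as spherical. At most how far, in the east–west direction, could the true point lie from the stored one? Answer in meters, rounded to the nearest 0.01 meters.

0.20 meters

Truncating at 5 decimal places can drop up to a full unit in the last place, so the longitude may be off by as much as 1e-05°.
At latitude 79.8524° a degree of longitude spans 111699 m × cos 79.8524° = 111699 × 0.1762 ≈ 19679.6 m.
East–west error: 1e-05° × 19679.6 m/° ≈ 0.196796 m.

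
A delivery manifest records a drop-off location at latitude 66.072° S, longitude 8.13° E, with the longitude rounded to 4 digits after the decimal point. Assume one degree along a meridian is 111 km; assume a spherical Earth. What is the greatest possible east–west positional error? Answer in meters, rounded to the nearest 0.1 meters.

2.3 meters

Rounding to 4 decimal places leaves the longitude within ±5e-05° of the true value.
At latitude 66.072° a degree of longitude spans 111000 m × cos 66.072° = 111000 × 0.4056 ≈ 45020.3 m.
East–west error: 5e-05° × 45020.3 m/° ≈ 2.25102 m.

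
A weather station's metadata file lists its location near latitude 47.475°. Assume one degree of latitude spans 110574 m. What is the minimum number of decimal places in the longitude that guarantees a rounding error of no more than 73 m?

3

At 47.475° one degree of longitude covers 110574 × cos 47.475° ≈ 110574 × 0.6759 ≈ 74738.3 m.
N decimal places → at most half a unit in the last place, 0.5 × 10⁻ᴺ° = 74738.3/2 × 10⁻ᴺ m.
Need 0.5 × 74738.3 × 10⁻ᴺ ≤ 73 → 10⁻ᴺ ≤ 1.953e-03, so N ≥ 2.71.
At 2 places the error can reach 374 m, but 3 places keeps it to 37.4 m.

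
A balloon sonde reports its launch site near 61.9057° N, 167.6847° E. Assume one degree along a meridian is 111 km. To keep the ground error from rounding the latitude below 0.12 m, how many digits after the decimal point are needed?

One degree of latitude covers 111000 m.
N decimal places → at most half a unit in the last place, 0.5 × 10⁻ᴺ° = 111000/2 × 10⁻ᴺ m.
Setting 55500 × 10⁻ᴺ ≤ 0.12 gives 10ᴺ ≥ 4.625e+05, i.e. N ≥ 5.67.
At 5 places the error can reach 0.555 m, but 6 places keeps it to 0.0555 m.

6 decimal places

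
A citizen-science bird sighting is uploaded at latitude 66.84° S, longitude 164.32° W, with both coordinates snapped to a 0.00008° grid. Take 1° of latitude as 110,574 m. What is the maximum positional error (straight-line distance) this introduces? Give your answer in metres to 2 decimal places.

With a 0.00008° grid the true value lies within half a step, ±0.00008°/2 = ±4e-05°, of the stored one.
North–south component: 4e-05° × 110574 = 4.42296 m.
Longitude error → 4e-05 × 110574 × cos 66.84° = 4e-05 × 110574 × 0.3933 ≈ 1.73955 m.
Worst case both components are at the extreme and orthogonal: √(4.42296² + 1.73955²) ≈ 4.75275 m.

4.75 metres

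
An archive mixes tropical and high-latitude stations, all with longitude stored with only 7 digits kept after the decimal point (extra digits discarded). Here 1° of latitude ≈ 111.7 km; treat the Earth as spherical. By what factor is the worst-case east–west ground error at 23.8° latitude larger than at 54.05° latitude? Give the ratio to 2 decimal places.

1.56

Truncating at 7 decimal places can drop up to a full unit in the last place, so the longitude may be off by as much as 1e-07°.
Error at 23.8° = 1e-07° × 111700 × cos 23.8° ≈ 0.01117 × 0.9150 = 0.01022 m.
Error at 54.05° = 1e-07° × 111700 × cos 54.05° ≈ 0.01117 × 0.5871 = 0.0065577 m.
The ratio reduces to cos 23.8° / cos 54.05° = 0.9150/0.5871 ≈ 1.5585.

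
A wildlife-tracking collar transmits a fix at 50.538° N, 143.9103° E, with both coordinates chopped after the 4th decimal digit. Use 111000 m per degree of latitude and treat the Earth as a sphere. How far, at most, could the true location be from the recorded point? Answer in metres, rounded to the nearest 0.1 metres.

Truncating at 4 decimal places can drop up to a full unit in the last place, so each coordinate may be off by as much as 0.0001°.
North–south component: 0.0001° × 111000 = 11.1 m.
Longitude error → 0.0001 × 111000 × cos 50.538° = 0.0001 × 111000 × 0.6356 ≈ 7.05479 m.
Worst case both components are at the extreme and orthogonal: √(11.1² + 7.05479²) ≈ 13.1522 m.

13.2 metres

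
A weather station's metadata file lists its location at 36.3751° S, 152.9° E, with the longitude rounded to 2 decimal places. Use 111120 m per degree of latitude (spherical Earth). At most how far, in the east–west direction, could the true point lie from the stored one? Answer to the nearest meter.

447 meters

Rounding to 2 decimal places leaves the longitude within ±0.005° of the true value.
At latitude 36.3751° a degree of longitude spans 111120 m × cos 36.3751° = 111120 × 0.8052 ≈ 89468.4 m.
So at most 0.005° × 89468.4 ≈ 447.342 m east–west.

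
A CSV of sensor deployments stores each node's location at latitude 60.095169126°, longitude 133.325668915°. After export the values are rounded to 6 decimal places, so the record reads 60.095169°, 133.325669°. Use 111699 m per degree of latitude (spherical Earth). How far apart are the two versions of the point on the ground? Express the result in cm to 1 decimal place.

1.5 cm

The latitude changed by +0.000000126° and the longitude by -0.000000085°.
North–south shift: 0.000000126 × 111699 = 0.0140741 m.
East–west at this latitude: -0.000000085° × 111699 × cos 60.0952° ≈ -0.000000085 × 55688.7 = -0.00473354 m.
Combined displacement = (0.0140741² + 0.00473354²)^½ ≈ 0.0148488 m.
That is 0.0148488 m = 1.4849 cm.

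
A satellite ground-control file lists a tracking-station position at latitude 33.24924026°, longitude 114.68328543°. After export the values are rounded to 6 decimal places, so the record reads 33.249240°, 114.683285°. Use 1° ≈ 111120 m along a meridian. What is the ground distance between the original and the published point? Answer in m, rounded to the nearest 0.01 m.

0.05 m

The latitude changed by +0.00000026° and the longitude by +0.00000043°.
North–south shift: 0.00000026 × 111120 = 0.0288912 m.
East–west at this latitude: 0.00000043° × 111120 × cos 33.2492° ≈ 0.00000043 × 92928.9 = 0.0399594 m.
Combined displacement = (0.0288912² + 0.0399594²)^½ ≈ 0.0493098 m.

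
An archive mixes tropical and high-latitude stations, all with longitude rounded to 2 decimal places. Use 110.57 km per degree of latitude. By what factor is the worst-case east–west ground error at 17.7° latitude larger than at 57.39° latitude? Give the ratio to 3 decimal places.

Rounding to 2 decimal places leaves the longitude within ±0.005° of the true value.
At 17.7°: 0.005° × 110570 × cos 17.7° = 0.005 × 110570 × 0.9527 ≈ 526.68 m.
Error at 57.39° = 0.005° × 110570 × cos 57.39° ≈ 552.85 × 0.5389 = 297.94 m.
Ratio: 526.68 / 297.94 = cos 17.7° / cos 57.39° ≈ 1.7677.

1.768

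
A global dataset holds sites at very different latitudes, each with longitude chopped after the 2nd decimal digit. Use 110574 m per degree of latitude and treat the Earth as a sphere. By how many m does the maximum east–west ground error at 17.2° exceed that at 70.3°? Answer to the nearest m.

Truncating at 2 decimal places can drop up to a full unit in the last place, so the longitude may be off by as much as 0.01°.
Error at 17.2° = 0.01° × 110574 × cos 17.2° ≈ 1105.7 × 0.9553 = 1056.3 m.
Error at 70.3° = 0.01° × 110574 × cos 70.3° ≈ 1105.7 × 0.3371 = 372.74 m.
Difference: 1056.3 − 372.74 = 683.55 m.

684 m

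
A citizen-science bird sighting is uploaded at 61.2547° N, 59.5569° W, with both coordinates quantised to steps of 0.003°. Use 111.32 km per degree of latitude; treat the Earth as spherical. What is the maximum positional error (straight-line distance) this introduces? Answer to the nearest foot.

With a 0.003° grid the true value lies within half a step, ±0.003°/2 = ±0.0015°, of the stored one.
N–S: 0.0015° × 111320 m/° = 166.98 m.
East–west component at 61.2547°: 0.0015° × 111320 × cos 61.2547° ≈ 0.0015 × 53535.7 ≈ 80.3035 m.
Combining orthogonally: (166.98² + 80.3035²)^½ ≈ 185.286 m.
Converting: 185.286 m × 3.2808 ft/m ≈ 607.89 ft.

608 feet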